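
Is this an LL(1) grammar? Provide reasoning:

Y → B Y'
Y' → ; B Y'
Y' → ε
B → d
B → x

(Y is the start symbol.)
Yes, the grammar is LL(1).

A grammar is LL(1) if for each non-terminal N with multiple productions, the predict sets of those productions are pairwise disjoint, where PREDICT(N → α) = (FIRST(α) \ {ε}) ∪ (FOLLOW(N) if α ⇒* ε).

Relevant sets:
  FOLLOW(Y') = { $ }

For Y':
  PREDICT(Y' → ';' B Y') = { ';' }
  PREDICT(Y' → ε) = { $ }
For B:
  PREDICT(B → d) = { 'd' }
  PREDICT(B → x) = { 'x' }
Y has a single production, so nothing to check there.

All predict sets are disjoint. The grammar IS LL(1).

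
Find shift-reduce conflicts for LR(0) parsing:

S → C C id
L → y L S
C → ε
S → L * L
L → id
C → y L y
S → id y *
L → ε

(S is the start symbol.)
A shift-reduce conflict occurs when an LR(0) state has both:
  - a complete (reduce) item [A → α .] (dot at the end), and
  - a shift item [B → β . c γ] (dot before a terminal).

Augment with S' → S and build the canonical LR(0) collection (I0 = CLOSURE({[S' → . S]}), then GOTO on every symbol after a dot until no new states appear). It has 21 states:
  I0: { [C → . y L y], [C → .], [L → . id], [L → . y L S], [L → .], [S → . C C id], [S → . L * L], [S → . id y *], [S' → . S] }  — shift, 2 reduces
  I1: { [C → . y L y], [C → .], [S → C . C id] }  — shift, reduce
  I2: { [S → L . * L] }  — shift
  I3: { [S' → S .] }  — accept
  I4: { [L → id .], [S → id . y *] }  — shift, reduce
  I5: { [C → y . L y], [L → . id], [L → . y L S], [L → .], [L → y . L S] }  — shift, reduce
  I6: { [C → . y L y], [C → .], [C → y L . y], [L → . id], [L → . y L S], [L → .], [L → y L . S], [S → . C C id], [S → . L * L], [S → . id y *] }  — shift, 2 reduces
  I7: { [L → id .] }  — reduce
  I8: { [L → . id], [L → . y L S], [L → .], [L → y . L S] }  — shift, reduce
  I9: { [C → . y L y], [C → .], [L → . id], [L → . y L S], [L → .], [L → y L . S], [S → . C C id], [S → . L * L], [S → . id y *] }  — shift, 2 reduces
  I10: { [L → y L S .] }  — reduce
  I11: { [C → y . L y], [C → y L y .], [L → . id], [L → . y L S], [L → .], [L → y . L S] }  — shift, 2 reduces
  I12: { [S → id y . *] }  — shift
  I13: { [S → id y * .] }  — reduce
  I14: { [L → . id], [L → . y L S], [L → .], [S → L * . L] }  — shift, reduce
  I15: { [S → L * L .] }  — reduce
  I16: { [S → C C . id] }  — shift
  I17: { [C → y . L y], [L → . id], [L → . y L S], [L → .] }  — shift, reduce
  I18: { [C → y L . y] }  — shift
  I19: { [C → y L y .] }  — reduce
  I20: { [S → C C id .] }  — reduce

I0 contains reduce items [C → .], [L → .] and shift items [C → . y L y], [L → . id], [L → . y L S], [S → . id y *] — shift-reduce conflict.
I1 contains reduce item [C → .] and shift item [C → . y L y] — shift-reduce conflict.
I4 contains reduce item [L → id .] and shift item [S → id . y *] — shift-reduce conflict.
I5 contains reduce item [L → .] and shift items [L → . id], [L → . y L S] — shift-reduce conflict.
I6 contains reduce items [C → .], [L → .] and shift items [C → . y L y], [C → y L . y], [L → . id], [L → . y L S], [S → . id y *] — shift-reduce conflict.
I8 contains reduce item [L → .] and shift items [L → . id], [L → . y L S] — shift-reduce conflict.
I9 contains reduce items [C → .], [L → .] and shift items [C → . y L y], [L → . id], [L → . y L S], [S → . id y *] — shift-reduce conflict.
I11 contains reduce items [C → y L y .], [L → .] and shift items [L → . id], [L → . y L S] — shift-reduce conflict.
I14 contains reduce item [L → .] and shift items [L → . id], [L → . y L S] — shift-reduce conflict.
I17 contains reduce item [L → .] and shift items [L → . id], [L → . y L S] — shift-reduce conflict.

Answer: Yes — I0: [C → .] vs [C → . y L y]; I1: [C → .] vs [C → . y L y]; I4: [L → id .] vs [S → id . y *]; I5: [L → .] vs [L → . id]; I6: [C → .] vs [C → . y L y]; I8: [L → .] vs [L → . id]; I9: [C → .] vs [C → . y L y]; I11: [C → y L y .] vs [L → . id]; I14: [L → .] vs [L → . id]; I17: [L → .] vs [L → . id]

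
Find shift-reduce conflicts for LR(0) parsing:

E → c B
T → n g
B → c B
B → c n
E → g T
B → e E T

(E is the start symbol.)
A shift-reduce conflict occurs when an LR(0) state has both:
  - a complete (reduce) item [A → α .] (dot at the end), and
  - a shift item [B → β . c γ] (dot before a terminal).

Augment with E' → E and build the canonical LR(0) collection (I0 = CLOSURE({[E' → . E]}), then GOTO on every symbol after a dot until no new states appear). It has 14 states:
  I0: { [E → . c B], [E → . g T], [E' → . E] }  — shift
  I1: { [E' → E .] }  — accept
  I2: { [B → . c B], [B → . c n], [B → . e E T], [E → c . B] }  — shift
  I3: { [E → g . T], [T → . n g] }  — shift
  I4: { [E → g T .] }  — reduce
  I5: { [T → n . g] }  — shift
  I6: { [T → n g .] }  — reduce
  I7: { [E → c B .] }  — reduce
  I8: { [B → . c B], [B → . c n], [B → . e E T], [B → c . B], [B → c . n] }  — shift
  I9: { [B → e . E T], [E → . c B], [E → . g T] }  — shift
  I10: { [B → e E . T], [T → . n g] }  — shift
  I11: { [B → e E T .] }  — reduce
  I12: { [B → c B .] }  — reduce
  I13: { [B → c n .] }  — reduce

No state contains both a complete item and a shift item.

Answer: No shift-reduce conflicts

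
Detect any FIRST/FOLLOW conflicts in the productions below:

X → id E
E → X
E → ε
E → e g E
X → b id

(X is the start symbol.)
No FIRST/FOLLOW conflicts.

A FIRST/FOLLOW conflict occurs when a non-terminal N has a nullable alternative N → β (β ⇒* ε) and another alternative N → α with FIRST(α) ∩ FOLLOW(N) ≠ ∅: on such a lookahead the parser cannot decide between expanding α and letting N vanish via β.

Nullable non-terminals: E.
FIRST sets used below: FIRST(X) = { 'b', 'id' }

E: nullable alternative(s) E → ε; FOLLOW(E) = { $ }
  E → X: FIRST \ {ε} = { 'b', 'id' } — disjoint from FOLLOW(E)
  E → ε: FIRST \ {ε} = { } — this is the only nullable alternative, skip
  E → e g E: FIRST \ {ε} = { 'e' } — disjoint from FOLLOW(E)

X has no nullable alternative, so no FIRST/FOLLOW check is needed there.

No FIRST/FOLLOW conflicts found.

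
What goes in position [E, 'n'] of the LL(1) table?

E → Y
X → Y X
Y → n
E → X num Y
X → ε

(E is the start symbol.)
To find M[E, 'n'], we find productions for E where 'n' is in the predict set (PREDICT(N → α) = (FIRST(α) \ {ε}) ∪ (FOLLOW(N) if α ⇒* ε)).

Relevant sets:
  FIRST(Y) = { 'n' }
  FIRST(X) = { 'n', ε }

E → Y: PREDICT = { 'n' }
  'n' is in predict set, so this production goes in M[E, 'n']
E → X num Y: PREDICT = { 'n', 'num' }
  'n' is in predict set, so this production goes in M[E, 'n']

M[E, 'n'] = E → Y, E → X num Y  (a multiply-defined cell — the grammar is not LL(1))

Answer: E → Y, E → X num Y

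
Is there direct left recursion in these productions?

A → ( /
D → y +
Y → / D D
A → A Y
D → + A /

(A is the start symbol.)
Yes, A is left-recursive

Direct left recursion occurs when N → N α for some non-terminal N (the right-hand side begins with the left-hand side itself).

A → ( /: starts with '('
D → y +: starts with y
Y → / D D: starts with '/'
A → A Y: LEFT RECURSIVE (starts with A)
D → + A /: starts with '+'

The grammar has direct left recursion on: A.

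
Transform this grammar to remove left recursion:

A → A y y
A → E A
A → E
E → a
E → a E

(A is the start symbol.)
A → E A A'
A → E A'
A' → y y A'
A' → ε
E → a
E → a E

A is directly left-recursive. The standard transformation for
  A → A α₁ | ... | A α_m | β₁ | ... | β_n
is
  A  → β₁ A' | ... | β_n A'
  A' → α₁ A' | ... | α_m A' | ε

A → E A becomes A → E A A'
A → E becomes A → E A'
A → A y y becomes A' → y y A'
Add A' → ε

Productions for other non-terminals are unchanged:
  E → a
  E → a E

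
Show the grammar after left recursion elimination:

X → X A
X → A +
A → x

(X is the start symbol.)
X → A + X'
X' → A X'
X' → ε
A → x

X is directly left-recursive. The standard transformation for
  A → A α₁ | ... | A α_m | β₁ | ... | β_n
is
  A  → β₁ A' | ... | β_n A'
  A' → α₁ A' | ... | α_m A' | ε

X → A + becomes X → A + X'
X → X A becomes X' → A X'
Add X' → ε

Productions for other non-terminals are unchanged:
  A → x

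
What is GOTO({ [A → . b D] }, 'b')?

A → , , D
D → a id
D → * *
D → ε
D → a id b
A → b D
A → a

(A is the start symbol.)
{ [A → b . D], [D → . * *], [D → . a id b], [D → . a id], [D → .] }

GOTO(I, 'b') = CLOSURE({ [A → αX.β] : [A → α.Xβ] ∈ I, X = 'b' })

Items with dot before 'b', with the dot advanced:
  [A → . b D] → [A → b . D]
Closure of the advanced items:
  [A → b . D] has the dot before D: add [D → . a id], [D → . * *], [D → .], [D → . a id b]

GOTO = { [A → b . D], [D → . * *], [D → . a id b], [D → . a id], [D → .] }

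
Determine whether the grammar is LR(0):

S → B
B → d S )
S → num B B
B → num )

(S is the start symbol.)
Yes, the grammar is LR(0)

A grammar is LR(0) if no state in the canonical LR(0) collection has:
  - both a shift item (dot before a terminal) and a complete item (shift-reduce conflict), or
  - two or more complete items (reduce-reduce conflict; the accept item [S' → S .] counts as a complete item here).

Augment with S' → S and build the canonical LR(0) collection (I0 = CLOSURE({[S' → . S]}), then GOTO on every symbol after a dot until no new states appear). It has 11 states:
  I0: { [B → . d S )], [B → . num )], [S → . B], [S → . num B B], [S' → . S] }  — shift
  I1: { [S → B .] }  — reduce
  I2: { [S' → S .] }  — accept
  I3: { [B → . d S )], [B → . num )], [B → d . S )], [S → . B], [S → . num B B] }  — shift
  I4: { [B → . d S )], [B → . num )], [B → num . )], [S → num . B B] }  — shift
  I5: { [B → num ) .] }  — reduce
  I6: { [B → . d S )], [B → . num )], [S → num B . B] }  — shift
  I7: { [B → num . )] }  — shift
  I8: { [S → num B B .] }  — reduce
  I9: { [B → d S . )] }  — shift
  I10: { [B → d S ) .] }  — reduce

Every state is either a pure shift/goto state or contains exactly one complete item and nothing to shift — no conflicts. The grammar is LR(0).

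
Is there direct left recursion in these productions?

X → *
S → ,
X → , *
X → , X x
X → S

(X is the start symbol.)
No direct left recursion

X → *: starts with '*'
S → ,: starts with ','
X → , *: starts with ','
X → , X x: starts with ','
X → S: starts with S

No direct left recursion found.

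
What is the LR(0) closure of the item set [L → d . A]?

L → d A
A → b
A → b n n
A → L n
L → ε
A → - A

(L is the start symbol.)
To compute CLOSURE, for each item [A → α.Bβ] where B is a non-terminal, add [B → .γ] for all productions B → γ; repeat for the newly added items until nothing changes.

Start with: [L → d . A]
  [L → d . A] has the dot before A: add [A → . b], [A → . b n n], [A → . L n], [A → . - A]
  [A → . L n] has the dot before L: add [L → . d A], [L → .]
No further items can be added.

CLOSURE = { [A → . - A], [A → . L n], [A → . b n n], [A → . b], [L → . d A], [L → .], [L → d . A] }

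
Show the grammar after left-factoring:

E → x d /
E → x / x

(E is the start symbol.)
E → x E'
E' → d /
E' → / x

Left-factoring transforms A → αβ₁ | αβ₂ into A → αA' and A' → β₁ | β₂
(α is the longest common prefix among the alternatives). Repeat until
no nonterminal has two alternatives with a common prefix.

Round 1: E has alternatives sharing prefix 'x'. Introduce E': E → x E'
  Add: E' → d /
  Add: E' → / x

No remaining common prefixes — done.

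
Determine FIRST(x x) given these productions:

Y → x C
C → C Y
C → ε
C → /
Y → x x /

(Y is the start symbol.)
To compute FIRST(x x), process the symbols left to right:
Symbol x is a terminal. Add 'x' and stop.
FIRST(x x) = { 'x' }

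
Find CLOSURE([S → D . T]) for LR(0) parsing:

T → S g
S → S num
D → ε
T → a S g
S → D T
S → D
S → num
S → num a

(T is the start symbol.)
To compute CLOSURE, for each item [A → α.Bβ] where B is a non-terminal, add [B → .γ] for all productions B → γ; repeat for the newly added items until nothing changes.

Start with: [S → D . T]
  [S → D . T] has the dot before T: add [T → . S g], [T → . a S g]
  [T → . S g] has the dot before S: add [S → . S num], [S → . D T], [S → . D], [S → . num], [S → . num a]
  [S → . D T] has the dot before D: add [D → .]
No further items can be added.

CLOSURE = { [D → .], [S → . D T], [S → . D], [S → . S num], [S → . num a], [S → . num], [S → D . T], [T → . S g], [T → . a S g] }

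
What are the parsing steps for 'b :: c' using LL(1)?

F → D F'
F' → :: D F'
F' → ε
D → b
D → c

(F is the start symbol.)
LL(1) parsing maintains a stack (initially the start symbol over $) and the input. At each step: if the stack top is a terminal, match it against the current input token; if it is a non-terminal N, replace it with the RHS of M[N, lookahead] (the unique production whose predict set contains the lookahead).

Stack is shown with the top on the left.

Stack      Input     Action
---------------------------
F $        b :: c $  output F → D F'
D F' $     b :: c $  output D → b
b F' $     b :: c $  match 'b'
F' $       :: c $    output F' → :: D F'
:: D F' $  :: c $    match '::'
D F' $     c $       output D → c
c F' $     c $       match 'c'
F' $       $         output F' → ε
$          $         accept

The string is accepted.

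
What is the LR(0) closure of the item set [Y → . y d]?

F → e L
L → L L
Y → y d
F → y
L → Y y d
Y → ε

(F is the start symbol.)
{ [Y → . y d] }

To compute CLOSURE, for each item [A → α.Bβ] where B is a non-terminal, add [B → .γ] for all productions B → γ; repeat for the newly added items until nothing changes.

Start with: [Y → . y d]
The dot precedes the terminal y, so nothing is added.

CLOSURE = { [Y → . y d] }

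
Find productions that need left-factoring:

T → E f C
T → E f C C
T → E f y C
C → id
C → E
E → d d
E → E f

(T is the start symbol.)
Left-factoring is needed when two productions for the same non-terminal
share a common prefix on the right-hand side.

Productions for T:
  T → E f C
  T → E f C C
  T → E f y C
Productions for C:
  C → id
  C → E
Productions for E:
  E → d d
  E → E f

Found common prefix 'E f' in productions for T

Answer: Yes, T has productions with common prefix 'E f'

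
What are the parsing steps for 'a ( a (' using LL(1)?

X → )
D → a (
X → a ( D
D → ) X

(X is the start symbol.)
LL(1) parsing maintains a stack (initially the start symbol over $) and the input. At each step: if the stack top is a terminal, match it against the current input token; if it is a non-terminal N, replace it with the RHS of M[N, lookahead] (the unique production whose predict set contains the lookahead).

Stack is shown with the top on the left.

Stack    Input      Action
--------------------------
X $      a ( a ( $  output X → a ( D
a ( D $  a ( a ( $  match 'a'
( D $    ( a ( $    match '('
D $      a ( $      output D → a (
a ( $    a ( $      match 'a'
( $      ( $        match '('
$        $          accept

The string is accepted.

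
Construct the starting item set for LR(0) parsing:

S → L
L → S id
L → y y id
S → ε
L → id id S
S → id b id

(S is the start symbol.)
{ [L → . S id], [L → . id id S], [L → . y y id], [S → . L], [S → . id b id], [S → .], [S' → . S] }

First, augment the grammar with S' → S
I₀ = CLOSURE({ [S' → . S] }):
  [S' → . S] has the dot before S: add [S → . L], [S → .], [S → . id b id]
  [S → . L] has the dot before L: add [L → . S id], [L → . y y id], [L → . id id S]
No further items can be added.

I₀ = { [L → . S id], [L → . id id S], [L → . y y id], [S → . L], [S → . id b id], [S → .], [S' → . S] }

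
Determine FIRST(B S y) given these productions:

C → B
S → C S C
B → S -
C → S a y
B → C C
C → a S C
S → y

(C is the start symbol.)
{ 'a', 'y' }

FIRST sets of the non-terminals involved (from the grammar, by fixed-point iteration):
  FIRST(B) = { 'a', 'y' }

To compute FIRST(B S y), process the symbols left to right:
Symbol B is a non-terminal. Add FIRST(B) \ {ε} = { 'a', 'y' }
B is not nullable (ε ∉ FIRST(B)), so stop here.
FIRST(B S y) = { 'a', 'y' }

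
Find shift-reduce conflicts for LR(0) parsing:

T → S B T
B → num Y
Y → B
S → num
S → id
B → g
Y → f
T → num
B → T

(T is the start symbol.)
Yes — I8: [S → num .] vs [B → . g]

Augment with T' → T and build the canonical LR(0) collection (I0 = CLOSURE({[T' → . T]}), then GOTO on every symbol after a dot until no new states appear). It has 13 states:
  I0: { [S → . id], [S → . num], [T → . S B T], [T → . num], [T' → . T] }  — shift
  I1: { [B → . T], [B → . g], [B → . num Y], [S → . id], [S → . num], [T → . S B T], [T → . num], [T → S . B T] }  — shift
  I2: { [T' → T .] }  — accept
  I3: { [S → id .] }  — reduce
  I4: { [S → num .], [T → num .] }  — 2 reduces
  I5: { [S → . id], [S → . num], [T → . S B T], [T → . num], [T → S B . T] }  — shift
  I6: { [B → T .] }  — reduce
  I7: { [B → g .] }  — reduce
  I8: { [B → . T], [B → . g], [B → . num Y], [B → num . Y], [S → . id], [S → . num], [S → num .], [T → . S B T], [T → . num], [T → num .], [Y → . B], [Y → . f] }  — shift, 2 reduces
  I9: { [Y → B .] }  — reduce
  I10: { [B → num Y .] }  — reduce
  I11: { [Y → f .] }  — reduce
  I12: { [T → S B T .] }  — reduce

I8 contains reduce items [S → num .], [T → num .] and shift items [B → . g], [B → . num Y], [S → . id], [S → . num], [T → . num], [Y → . f] — shift-reduce conflict.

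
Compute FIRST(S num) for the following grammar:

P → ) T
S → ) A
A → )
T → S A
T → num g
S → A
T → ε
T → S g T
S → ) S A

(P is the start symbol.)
FIRST sets of the non-terminals involved (from the grammar, by fixed-point iteration):
  FIRST(S) = { ')' }

To compute FIRST(S num), process the symbols left to right:
Symbol S is a non-terminal. Add FIRST(S) \ {ε} = { ')' }
S is not nullable (ε ∉ FIRST(S)), so stop here.
FIRST(S num) = { ')' }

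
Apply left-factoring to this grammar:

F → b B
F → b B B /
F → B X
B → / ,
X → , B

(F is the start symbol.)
F → b B F'
F' → ε
F' → B /
F → B X
B → / ,
X → , B

Left-factoring transforms A → αβ₁ | αβ₂ into A → αA' and A' → β₁ | β₂
(α is the longest common prefix among the alternatives). Repeat until
no nonterminal has two alternatives with a common prefix.

Round 1: F has alternatives sharing prefix 'b B'. Introduce F': F → b B F'
  Add: F' → ε
  Add: F' → B /

No remaining common prefixes — done.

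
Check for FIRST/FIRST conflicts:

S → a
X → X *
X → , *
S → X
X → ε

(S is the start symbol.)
A FIRST/FIRST conflict occurs when two productions N → α and N → β for the same non-terminal have FIRST(α) ∩ FIRST(β) ≠ ∅ (with ε ∈ FIRST of a nullable right-hand side, so two nullable alternatives also conflict).

FIRST sets of the non-terminals at (or reachable through a nullable prefix from) the front of some alternative:
  FIRST(X) = { '*', ',', ε }

Productions for S:
  S → a: FIRST = { 'a' }
  S → X: FIRST = { '*', ',', ε }
Productions for X:
  X → X *: FIRST = { '*', ',' }
  X → , *: FIRST = { ',' }
  X → ε: FIRST = { ε }

Conflict for X: X → X * and X → , *
  Overlap: { ',' }

Answer: Yes. X → X '*' / X → ',' '*' on { ',' }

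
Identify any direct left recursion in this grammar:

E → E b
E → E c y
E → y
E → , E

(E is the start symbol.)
Yes, E is left-recursive

Direct left recursion occurs when N → N α for some non-terminal N (the right-hand side begins with the left-hand side itself).

E → E b: LEFT RECURSIVE (starts with E)
E → E c y: LEFT RECURSIVE (starts with E)
E → y: starts with y
E → , E: starts with ','

The grammar has direct left recursion on: E.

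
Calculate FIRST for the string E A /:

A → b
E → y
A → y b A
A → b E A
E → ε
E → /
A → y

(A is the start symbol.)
{ '/', 'b', 'y' }

FIRST sets of the non-terminals involved (from the grammar, by fixed-point iteration):
  FIRST(E) = { '/', 'y', ε }
  FIRST(A) = { 'b', 'y' }

To compute FIRST(E A /), process the symbols left to right:
Symbol E is a non-terminal. Add FIRST(E) \ {ε} = { '/', 'y' }
E is nullable (ε ∈ FIRST(E)), continue to the next symbol.
Symbol A is a non-terminal. Add FIRST(A) \ {ε} = { 'b', 'y' }
A is not nullable (ε ∉ FIRST(A)), so stop here.
FIRST(E A /) = { '/', 'b', 'y' }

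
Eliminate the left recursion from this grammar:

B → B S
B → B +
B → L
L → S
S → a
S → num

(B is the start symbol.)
B → L B'
B' → S B'
B' → + B'
B' → ε
L → S
S → a
S → num

B is directly left-recursive. The standard transformation for
  A → A α₁ | ... | A α_m | β₁ | ... | β_n
is
  A  → β₁ A' | ... | β_n A'
  A' → α₁ A' | ... | α_m A' | ε

B → L becomes B → L B'
B → B S becomes B' → S B'
B → B + becomes B' → + B'
Add B' → ε

Productions for other non-terminals are unchanged:
  L → S
  S → a
  S → num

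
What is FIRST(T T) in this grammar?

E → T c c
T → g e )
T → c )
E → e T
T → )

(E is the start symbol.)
FIRST sets of the non-terminals involved (from the grammar, by fixed-point iteration):
  FIRST(T) = { ')', 'c', 'g' }

To compute FIRST(T T), process the symbols left to right:
Symbol T is a non-terminal. Add FIRST(T) \ {ε} = { ')', 'c', 'g' }
T is not nullable (ε ∉ FIRST(T)), so stop here.
FIRST(T T) = { ')', 'c', 'g' }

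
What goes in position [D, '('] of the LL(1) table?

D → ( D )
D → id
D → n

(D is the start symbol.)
D → ( D )

To find M[D, '('], we find productions for D where '(' is in the predict set (PREDICT(N → α) = (FIRST(α) \ {ε}) ∪ (FOLLOW(N) if α ⇒* ε)).

D → ( D ): PREDICT = { '(' }
  '(' is in predict set, so this production goes in M[D, '(']
D → id: PREDICT = { 'id' }
D → n: PREDICT = { 'n' }

M[D, '('] = D → ( D )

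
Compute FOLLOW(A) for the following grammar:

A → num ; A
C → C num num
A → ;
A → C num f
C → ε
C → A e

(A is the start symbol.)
{ $, 'e' }

To compute FOLLOW(A), find every occurrence of A on a right-hand side N → α A β: add FIRST(β) \ {ε}, and if β is empty or nullable also add FOLLOW(N). Iterate to a fixed point.

A is the start symbol, so $ ∈ FOLLOW(A).
In A → num ; A: A is at the end; this adds FOLLOW(A) to itself — nothing new
In C → A e: A is followed by e, add FIRST(e) \ {ε} = { 'e' }

Taking the union: FOLLOW(A) = { $, 'e' }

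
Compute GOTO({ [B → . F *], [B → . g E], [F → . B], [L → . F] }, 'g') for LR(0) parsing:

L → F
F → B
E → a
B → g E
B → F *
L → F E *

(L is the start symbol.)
GOTO(I, 'g') = CLOSURE({ [A → αX.β] : [A → α.Xβ] ∈ I, X = 'g' })

Items with dot before 'g', with the dot advanced:
  [B → . g E] → [B → g . E]
Closure of the advanced items:
  [B → g . E] has the dot before E: add [E → . a]

GOTO = { [B → g . E], [E → . a] }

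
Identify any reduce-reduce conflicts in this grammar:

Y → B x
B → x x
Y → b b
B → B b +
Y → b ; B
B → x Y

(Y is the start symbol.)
A reduce-reduce conflict occurs when an LR(0) state has two complete items [A → α .] and [B → β .] — both call for a reduction, and with no lookahead the parser cannot choose between them.

Augment with Y' → Y and build the canonical LR(0) collection (I0 = CLOSURE({[Y' → . Y]}), then GOTO on every symbol after a dot until no new states appear). It has 13 states:
  I0: { [B → . B b +], [B → . x Y], [B → . x x], [Y → . B x], [Y → . b ; B], [Y → . b b], [Y' → . Y] }  — shift
  I1: { [B → B . b +], [Y → B . x] }  — shift
  I2: { [Y' → Y .] }  — accept
  I3: { [Y → b . ; B], [Y → b . b] }  — shift
  I4: { [B → . B b +], [B → . x Y], [B → . x x], [B → x . Y], [B → x . x], [Y → . B x], [Y → . b ; B], [Y → . b b] }  — shift
  I5: { [B → x Y .] }  — reduce
  I6: { [B → . B b +], [B → . x Y], [B → . x x], [B → x . Y], [B → x . x], [B → x x .], [Y → . B x], [Y → . b ; B], [Y → . b b] }  — shift, reduce
  I7: { [B → . B b +], [B → . x Y], [B → . x x], [Y → b ; . B] }  — shift
  I8: { [Y → b b .] }  — reduce
  I9: { [B → B . b +], [Y → b ; B .] }  — shift, reduce
  I10: { [B → B b . +] }  — shift
  I11: { [B → B b + .] }  — reduce
  I12: { [Y → B x .] }  — reduce

No state contains more than one complete item.

Answer: No reduce-reduce conflicts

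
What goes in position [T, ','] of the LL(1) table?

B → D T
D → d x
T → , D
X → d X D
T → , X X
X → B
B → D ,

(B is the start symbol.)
T → , D, T → , X X

To find M[T, ','], we find productions for T where ',' is in the predict set (PREDICT(N → α) = (FIRST(α) \ {ε}) ∪ (FOLLOW(N) if α ⇒* ε)).

T → , D: PREDICT = { ',' }
  ',' is in predict set, so this production goes in M[T, ',']
T → , X X: PREDICT = { ',' }
  ',' is in predict set, so this production goes in M[T, ',']

M[T, ','] = T → , D, T → , X X  (a multiply-defined cell — the grammar is not LL(1))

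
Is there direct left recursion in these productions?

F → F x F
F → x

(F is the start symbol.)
Direct left recursion occurs when N → N α for some non-terminal N (the right-hand side begins with the left-hand side itself).

F → F x F: LEFT RECURSIVE (starts with F)
F → x: starts with x

The grammar has direct left recursion on: F.

Answer: Yes, F is left-recursive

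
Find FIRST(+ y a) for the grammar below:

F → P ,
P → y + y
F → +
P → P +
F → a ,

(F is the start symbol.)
To compute FIRST(+ y a), process the symbols left to right:
Symbol + is a terminal. Add '+' and stop.
FIRST(+ y a) = { '+' }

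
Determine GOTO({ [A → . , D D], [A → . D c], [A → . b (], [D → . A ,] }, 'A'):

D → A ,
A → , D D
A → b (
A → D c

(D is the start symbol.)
{ [D → A . ,] }

GOTO(I, 'A') = CLOSURE({ [A → αX.β] : [A → α.Xβ] ∈ I, X = 'A' })

Items with dot before 'A', with the dot advanced:
  [D → . A ,] → [D → A . ,]
Closure adds nothing (no advanced item has the dot before a non-terminal).

GOTO = { [D → A . ,] }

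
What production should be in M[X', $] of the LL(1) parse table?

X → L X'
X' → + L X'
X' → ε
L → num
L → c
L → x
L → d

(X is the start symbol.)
X' → ε

To find M[X', $], we find productions for X' where $ is in the predict set (PREDICT(N → α) = (FIRST(α) \ {ε}) ∪ (FOLLOW(N) if α ⇒* ε)).

Relevant sets:
  FOLLOW(X') = { $ }

X' → + L X': PREDICT = { '+' }
X' → ε: PREDICT = { $ }
  $ is in predict set, so this production goes in M[X', $]

M[X', $] = X' → ε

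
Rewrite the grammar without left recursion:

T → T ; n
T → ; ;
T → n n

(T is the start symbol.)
T → ; ; T'
T → n n T'
T' → ; n T'
T' → ε

T is directly left-recursive. The standard transformation for
  A → A α₁ | ... | A α_m | β₁ | ... | β_n
is
  A  → β₁ A' | ... | β_n A'
  A' → α₁ A' | ... | α_m A' | ε

T → ; ; becomes T → ; ; T'
T → n n becomes T → n n T'
T → T ; n becomes T' → ; n T'
Add T' → ε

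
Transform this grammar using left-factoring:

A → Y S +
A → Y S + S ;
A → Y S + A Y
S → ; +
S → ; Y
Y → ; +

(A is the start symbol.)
Left-factoring transforms A → αβ₁ | αβ₂ into A → αA' and A' → β₁ | β₂
(α is the longest common prefix among the alternatives). Repeat until
no nonterminal has two alternatives with a common prefix.

Round 1: A has alternatives sharing prefix 'Y S +'. Introduce A': A → Y S + A'
  Add: A' → ε
  Add: A' → S ;
  Add: A' → A Y

Round 2: S has alternatives sharing prefix ';'. Introduce S': S → ; S'
  Add: S' → +
  Add: S' → Y

No remaining common prefixes — done.

Resulting grammar:
A → Y S + A'
A' → ε
A' → S ;
A' → A Y
S → ; S'
S' → +
S' → Y
Y → ; +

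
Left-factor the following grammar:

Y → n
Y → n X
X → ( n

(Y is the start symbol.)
Y → n Y'
Y' → ε
Y' → X
X → ( n

Left-factoring transforms A → αβ₁ | αβ₂ into A → αA' and A' → β₁ | β₂
(α is the longest common prefix among the alternatives). Repeat until
no nonterminal has two alternatives with a common prefix.

Round 1: Y has alternatives sharing prefix 'n'. Introduce Y': Y → n Y'
  Add: Y' → ε
  Add: Y' → X

No remaining common prefixes — done.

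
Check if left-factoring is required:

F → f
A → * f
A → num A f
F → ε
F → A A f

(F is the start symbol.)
No, left-factoring is not needed

Left-factoring is needed when two productions for the same non-terminal
share a common prefix on the right-hand side.

Productions for F:
  F → f
  F → ε
  F → A A f
Productions for A:
  A → * f
  A → num A f

No common prefixes found.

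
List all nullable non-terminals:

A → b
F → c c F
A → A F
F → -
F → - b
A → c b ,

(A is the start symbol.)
None

There are no ε-productions, so no non-terminal can derive ε.
No non-terminals are nullable.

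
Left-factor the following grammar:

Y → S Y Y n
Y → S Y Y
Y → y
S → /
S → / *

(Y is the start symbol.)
Left-factoring transforms A → αβ₁ | αβ₂ into A → αA' and A' → β₁ | β₂
(α is the longest common prefix among the alternatives). Repeat until
no nonterminal has two alternatives with a common prefix.

Round 1: Y has alternatives sharing prefix 'S Y Y'. Introduce Y': Y → S Y Y Y'
  Add: Y' → n
  Add: Y' → ε

Round 2: S has alternatives sharing prefix '/'. Introduce S': S → / S'
  Add: S' → ε
  Add: S' → *

No remaining common prefixes — done.

Resulting grammar:
Y → S Y Y Y'
Y' → n
Y' → ε
Y → y
S → / S'
S' → ε
S' → *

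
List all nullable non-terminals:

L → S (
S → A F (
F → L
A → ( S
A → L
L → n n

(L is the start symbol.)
There are no ε-productions, so no non-terminal can derive ε.
No non-terminals are nullable.

Answer: None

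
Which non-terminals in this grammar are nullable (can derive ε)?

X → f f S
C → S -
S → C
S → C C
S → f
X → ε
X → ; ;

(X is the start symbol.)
{ 'X' }

A non-terminal is nullable if it can derive ε (the empty string): either it has an ε-production, or it has a production whose right-hand side consists entirely of nullable non-terminals.

ε-productions: X → ε
So X is immediately nullable.
No further non-terminal can be added: every production for the remaining non-terminals contains a terminal or a non-nullable non-terminal.
Nullable = { 'X' }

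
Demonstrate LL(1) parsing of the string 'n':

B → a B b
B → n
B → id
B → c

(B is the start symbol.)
LL(1) parsing maintains a stack (initially the start symbol over $) and the input. At each step: if the stack top is a terminal, match it against the current input token; if it is a non-terminal N, replace it with the RHS of M[N, lookahead] (the unique production whose predict set contains the lookahead).

Stack is shown with the top on the left.

Stack  Input  Action
--------------------
B $    n $    output B → n
n $    n $    match 'n'
$      $      accept

The string is accepted.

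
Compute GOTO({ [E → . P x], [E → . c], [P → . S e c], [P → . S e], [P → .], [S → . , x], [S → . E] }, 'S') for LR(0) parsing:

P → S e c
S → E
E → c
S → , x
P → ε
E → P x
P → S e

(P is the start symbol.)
{ [P → S . e c], [P → S . e] }

GOTO(I, 'S') = CLOSURE({ [A → αX.β] : [A → α.Xβ] ∈ I, X = 'S' })

Items with dot before 'S', with the dot advanced:
  [P → . S e] → [P → S . e]
  [P → . S e c] → [P → S . e c]
Closure adds nothing (no advanced item has the dot before a non-terminal).

GOTO = { [P → S . e c], [P → S . e] }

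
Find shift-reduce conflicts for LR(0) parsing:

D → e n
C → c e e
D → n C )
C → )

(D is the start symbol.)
Augment with D' → D and build the canonical LR(0) collection (I0 = CLOSURE({[D' → . D]}), then GOTO on every symbol after a dot until no new states appear). It has 11 states:
  I0: { [D → . e n], [D → . n C )], [D' → . D] }  — shift
  I1: { [D' → D .] }  — accept
  I2: { [D → e . n] }  — shift
  I3: { [C → . )], [C → . c e e], [D → n . C )] }  — shift
  I4: { [C → ) .] }  — reduce
  I5: { [D → n C . )] }  — shift
  I6: { [C → c . e e] }  — shift
  I7: { [C → c e . e] }  — shift
  I8: { [C → c e e .] }  — reduce
  I9: { [D → n C ) .] }  — reduce
  I10: { [D → e n .] }  — reduce

No state contains both a complete item and a shift item.

Answer: No shift-reduce conflicts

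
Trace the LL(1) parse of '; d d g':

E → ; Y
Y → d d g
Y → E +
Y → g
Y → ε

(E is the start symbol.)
Stack is shown with the top on the left.

Stack    Input      Action
--------------------------
E $      ; d d g $  output E → ; Y
; Y $    ; d d g $  match ';'
Y $      d d g $    output Y → d d g
d d g $  d d g $    match 'd'
d g $    d g $      match 'd'
g $      g $        match 'g'
$        $          accept

The string is accepted.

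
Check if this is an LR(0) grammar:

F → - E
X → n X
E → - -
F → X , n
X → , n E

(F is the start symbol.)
Yes, the grammar is LR(0)

A grammar is LR(0) if no state in the canonical LR(0) collection has:
  - both a shift item (dot before a terminal) and a complete item (shift-reduce conflict), or
  - two or more complete items (reduce-reduce conflict; the accept item [F' → F .] counts as a complete item here).

Augment with F' → F and build the canonical LR(0) collection (I0 = CLOSURE({[F' → . F]}), then GOTO on every symbol after a dot until no new states appear). It has 14 states:
  I0: { [F → . - E], [F → . X , n], [F' → . F], [X → . , n E], [X → . n X] }  — shift
  I1: { [X → , . n E] }  — shift
  I2: { [E → . - -], [F → - . E] }  — shift
  I3: { [F' → F .] }  — accept
  I4: { [F → X . , n] }  — shift
  I5: { [X → . , n E], [X → . n X], [X → n . X] }  — shift
  I6: { [X → n X .] }  — reduce
  I7: { [F → X , . n] }  — shift
  I8: { [F → X , n .] }  — reduce
  I9: { [E → - . -] }  — shift
  I10: { [F → - E .] }  — reduce
  I11: { [E → - - .] }  — reduce
  I12: { [E → . - -], [X → , n . E] }  — shift
  I13: { [X → , n E .] }  — reduce

Every state is either a pure shift/goto state or contains exactly one complete item and nothing to shift — no conflicts. The grammar is LR(0).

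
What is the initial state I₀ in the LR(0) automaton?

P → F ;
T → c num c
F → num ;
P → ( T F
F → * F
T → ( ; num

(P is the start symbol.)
First, augment the grammar with P' → P
I₀ = CLOSURE({ [P' → . P] }):
  [P' → . P] has the dot before P: add [P → . F ;], [P → . ( T F]
  [P → . F ;] has the dot before F: add [F → . num ;], [F → . * F]
No further items can be added.

I₀ = { [F → . * F], [F → . num ;], [P → . ( T F], [P → . F ;], [P' → . P] }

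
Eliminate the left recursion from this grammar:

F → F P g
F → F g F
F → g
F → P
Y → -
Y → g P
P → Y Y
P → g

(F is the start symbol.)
F → g F'
F → P F'
F' → P g F'
F' → g F F'
F' → ε
Y → -
Y → g P
P → Y Y
P → g

F is directly left-recursive. The standard transformation for
  A → A α₁ | ... | A α_m | β₁ | ... | β_n
is
  A  → β₁ A' | ... | β_n A'
  A' → α₁ A' | ... | α_m A' | ε

F → g becomes F → g F'
F → P becomes F → P F'
F → F P g becomes F' → P g F'
F → F g F becomes F' → g F F'
Add F' → ε

Productions for other non-terminals are unchanged:
  Y → -
  Y → g P
  P → Y Y
  P → g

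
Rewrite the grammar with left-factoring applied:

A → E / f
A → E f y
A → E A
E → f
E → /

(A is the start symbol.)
A → E A'
A' → / f
A' → f y
A' → A
E → f
E → /

Left-factoring transforms A → αβ₁ | αβ₂ into A → αA' and A' → β₁ | β₂
(α is the longest common prefix among the alternatives). Repeat until
no nonterminal has two alternatives with a common prefix.

Round 1: A has alternatives sharing prefix 'E'. Introduce A': A → E A'
  Add: A' → / f
  Add: A' → f y
  Add: A' → A

No remaining common prefixes — done.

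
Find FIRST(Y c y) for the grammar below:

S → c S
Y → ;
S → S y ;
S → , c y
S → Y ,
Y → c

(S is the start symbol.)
{ ';', 'c' }

FIRST sets of the non-terminals involved (from the grammar, by fixed-point iteration):
  FIRST(Y) = { ';', 'c' }

To compute FIRST(Y c y), process the symbols left to right:
Symbol Y is a non-terminal. Add FIRST(Y) \ {ε} = { ';', 'c' }
Y is not nullable (ε ∉ FIRST(Y)), so stop here.
FIRST(Y c y) = { ';', 'c' }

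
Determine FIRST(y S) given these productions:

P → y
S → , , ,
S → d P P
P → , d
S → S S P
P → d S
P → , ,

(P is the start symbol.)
{ 'y' }

To compute FIRST(y S), process the symbols left to right:
Symbol y is a terminal. Add 'y' and stop.
FIRST(y S) = { 'y' }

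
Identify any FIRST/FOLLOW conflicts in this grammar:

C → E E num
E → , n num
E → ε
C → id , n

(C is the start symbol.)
Yes. E → ',' n num with FOLLOW(E) on { ',' }

Nullable non-terminals: E.

E: nullable alternative(s) E → ε; FOLLOW(E) = { ',', 'num' }
  E → , n num: FIRST \ {ε} = { ',' } — overlaps FOLLOW(E) on { ',' }: CONFLICT
  E → ε: FIRST \ {ε} = { } — this is the only nullable alternative, skip

C has no nullable alternative, so no FIRST/FOLLOW check is needed there.

So the grammar has 1 FIRST/FOLLOW conflict (marked CONFLICT above).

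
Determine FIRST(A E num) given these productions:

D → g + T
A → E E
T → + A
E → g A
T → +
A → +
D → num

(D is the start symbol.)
{ '+', 'g' }

FIRST sets of the non-terminals involved (from the grammar, by fixed-point iteration):
  FIRST(A) = { '+', 'g' }

To compute FIRST(A E num), process the symbols left to right:
Symbol A is a non-terminal. Add FIRST(A) \ {ε} = { '+', 'g' }
A is not nullable (ε ∉ FIRST(A)), so stop here.
FIRST(A E num) = { '+', 'g' }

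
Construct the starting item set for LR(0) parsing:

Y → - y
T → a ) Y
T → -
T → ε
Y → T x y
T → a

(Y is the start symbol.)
First, augment the grammar with Y' → Y
I₀ = CLOSURE({ [Y' → . Y] }):
  [Y' → . Y] has the dot before Y: add [Y → . - y], [Y → . T x y]
  [Y → . T x y] has the dot before T: add [T → . a ) Y], [T → . -], [T → .], [T → . a]
No further items can be added.

I₀ = { [T → . -], [T → . a ) Y], [T → . a], [T → .], [Y → . - y], [Y → . T x y], [Y' → . Y] }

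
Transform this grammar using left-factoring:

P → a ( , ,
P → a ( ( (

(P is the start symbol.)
Left-factoring transforms A → αβ₁ | αβ₂ into A → αA' and A' → β₁ | β₂
(α is the longest common prefix among the alternatives). Repeat until
no nonterminal has two alternatives with a common prefix.

Round 1: P has alternatives sharing prefix 'a ('. Introduce P': P → a ( P'
  Add: P' → , ,
  Add: P' → ( (

No remaining common prefixes — done.

Resulting grammar:
P → a ( P'
P' → , ,
P' → ( (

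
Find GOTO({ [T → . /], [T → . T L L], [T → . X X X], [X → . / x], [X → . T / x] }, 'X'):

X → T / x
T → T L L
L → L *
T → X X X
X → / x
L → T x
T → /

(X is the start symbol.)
GOTO(I, 'X') = CLOSURE({ [A → αX.β] : [A → α.Xβ] ∈ I, X = 'X' })

Items with dot before 'X', with the dot advanced:
  [T → . X X X] → [T → X . X X]
Closure of the advanced items:
  [T → X . X X] has the dot before X: add [X → . T / x], [X → . / x]
  [X → . T / x] has the dot before T: add [T → . T L L], [T → . X X X], [T → . /]

GOTO = { [T → . /], [T → . T L L], [T → . X X X], [T → X . X X], [X → . / x], [X → . T / x] }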